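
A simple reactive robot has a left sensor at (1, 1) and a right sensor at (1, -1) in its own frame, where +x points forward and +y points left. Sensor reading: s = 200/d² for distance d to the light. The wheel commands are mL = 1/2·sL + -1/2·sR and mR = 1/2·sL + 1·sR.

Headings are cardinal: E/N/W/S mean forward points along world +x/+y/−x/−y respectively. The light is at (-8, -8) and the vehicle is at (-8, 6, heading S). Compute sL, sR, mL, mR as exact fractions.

20/17 20/17 0 30/17

left sensor world pos  = (-7, 5); dL² = 170
right sensor world pos = (-9, 5); dR² = 170
sL = 200/170 = 20/17
sR = 200/170 = 20/17
mL = 1/2·sL + -1/2·sR = 0
mR = 1/2·sL + 1·sR = 30/17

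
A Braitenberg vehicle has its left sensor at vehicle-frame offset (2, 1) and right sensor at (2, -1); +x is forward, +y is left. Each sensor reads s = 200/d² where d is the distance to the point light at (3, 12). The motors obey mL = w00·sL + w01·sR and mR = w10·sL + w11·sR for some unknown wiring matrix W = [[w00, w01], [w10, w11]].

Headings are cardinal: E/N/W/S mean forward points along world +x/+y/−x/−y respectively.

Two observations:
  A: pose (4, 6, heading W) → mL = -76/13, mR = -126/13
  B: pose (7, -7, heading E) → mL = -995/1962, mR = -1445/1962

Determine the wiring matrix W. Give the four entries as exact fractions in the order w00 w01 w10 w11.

obs A: pose=(4,6,W) → sL=4, sR=100/13, mL=-76/13, mR=-126/13
obs B: pose=(7,-7,E) → sL=5/9, sR=50/109, mL=-995/1962, mR=-1445/1962
sensor matrix S = [[4, 100/13], [5/9, 50/109]]; det S = -31100/12753
solve [mL_A; mL_B] = S·[w00; w01] and [mR_A; mR_B] = S·[w10; w11]:
  w00 = -1/2, w01 = -1/2, w10 = -1/2, w11 = -1

-1/2 -1/2 -1/2 -1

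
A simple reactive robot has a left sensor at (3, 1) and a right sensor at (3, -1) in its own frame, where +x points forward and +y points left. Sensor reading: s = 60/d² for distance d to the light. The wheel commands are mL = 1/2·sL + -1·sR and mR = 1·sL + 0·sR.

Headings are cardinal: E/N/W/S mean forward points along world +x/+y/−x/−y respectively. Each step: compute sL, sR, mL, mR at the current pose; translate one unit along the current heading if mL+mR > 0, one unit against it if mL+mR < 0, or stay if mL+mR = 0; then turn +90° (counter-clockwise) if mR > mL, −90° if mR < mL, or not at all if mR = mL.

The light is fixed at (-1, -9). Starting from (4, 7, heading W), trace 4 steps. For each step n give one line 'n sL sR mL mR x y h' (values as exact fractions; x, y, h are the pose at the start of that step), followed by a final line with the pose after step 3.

n=0: pose=(4,7,W); sL=60/229, sR=60/293; mL=-4950/67097, mR=60/229; mL+mR=12630/67097 → advance +1; mR−mL=22530/67097 → turn +1·90°
n=1: pose=(3,7,S); sL=30/97, sR=30/89; mL=-1575/8633, mR=30/97; mL+mR=1095/8633 → advance +1; mR−mL=4245/8633 → turn +1·90°
n=2: pose=(3,6,E); sL=12/61, sR=12/49; mL=-438/2989, mR=12/61; mL+mR=150/2989 → advance +1; mR−mL=1026/2989 → turn +1·90°
n=3: pose=(4,6,N); sL=3/17, sR=1/6; mL=-4/51, mR=3/17; mL+mR=5/51 → advance +1; mR−mL=13/51 → turn +1·90°

0 60/229 60/293 -4950/67097 60/229 4 7 W
1 30/97 30/89 -1575/8633 30/97 3 7 S
2 12/61 12/49 -438/2989 12/61 3 6 E
3 3/17 1/6 -4/51 3/17 4 6 N
final 4 7 W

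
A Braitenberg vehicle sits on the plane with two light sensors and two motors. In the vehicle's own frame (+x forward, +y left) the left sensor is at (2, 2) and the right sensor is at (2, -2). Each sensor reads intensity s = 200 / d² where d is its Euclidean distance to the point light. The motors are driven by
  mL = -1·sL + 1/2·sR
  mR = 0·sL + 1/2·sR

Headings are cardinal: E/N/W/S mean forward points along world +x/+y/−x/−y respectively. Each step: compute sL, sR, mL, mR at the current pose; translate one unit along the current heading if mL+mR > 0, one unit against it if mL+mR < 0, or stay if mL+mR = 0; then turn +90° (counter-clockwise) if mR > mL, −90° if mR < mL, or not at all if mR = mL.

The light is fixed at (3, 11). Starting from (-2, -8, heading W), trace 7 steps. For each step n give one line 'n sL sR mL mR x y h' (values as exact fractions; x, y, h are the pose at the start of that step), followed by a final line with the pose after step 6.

n=0: pose=(-2,-8,W); sL=20/49, sR=100/169; mL=-930/8281, mR=50/169; mL+mR=1520/8281 → advance +1; mR−mL=20/49 → turn +1·90°
n=1: pose=(-3,-8,S); sL=200/457, sR=40/101; mL=-11060/46157, mR=20/101; mL+mR=-1920/46157 → advance -1; mR−mL=200/457 → turn +1·90°
n=2: pose=(-3,-7,E); sL=25/34, sR=25/52; mL=-875/1768, mR=25/104; mL+mR=-225/884 → advance -1; mR−mL=25/34 → turn +1·90°
n=3: pose=(-4,-7,N); sL=200/337, sR=200/281; mL=-22500/94697, mR=100/281; mL+mR=11200/94697 → advance +1; mR−mL=200/337 → turn +1·90°
n=4: pose=(-4,-6,W); sL=100/221, sR=100/153; mL=-250/1989, mR=50/153; mL+mR=400/1989 → advance +1; mR−mL=100/221 → turn +1·90°
n=5: pose=(-5,-6,S); sL=200/397, sR=200/461; mL=-52500/183017, mR=100/461; mL+mR=-12800/183017 → advance -1; mR−mL=200/397 → turn +1·90°
n=6: pose=(-5,-5,E); sL=25/29, sR=5/9; mL=-305/522, mR=5/18; mL+mR=-80/261 → advance -1; mR−mL=25/29 → turn +1·90°

0 20/49 100/169 -930/8281 50/169 -2 -8 W
1 200/457 40/101 -11060/46157 20/101 -3 -8 S
2 25/34 25/52 -875/1768 25/104 -3 -7 E
3 200/337 200/281 -22500/94697 100/281 -4 -7 N
4 100/221 100/153 -250/1989 50/153 -4 -6 W
5 200/397 200/461 -52500/183017 100/461 -5 -6 S
6 25/29 5/9 -305/522 5/18 -5 -5 E
final -6 -5 N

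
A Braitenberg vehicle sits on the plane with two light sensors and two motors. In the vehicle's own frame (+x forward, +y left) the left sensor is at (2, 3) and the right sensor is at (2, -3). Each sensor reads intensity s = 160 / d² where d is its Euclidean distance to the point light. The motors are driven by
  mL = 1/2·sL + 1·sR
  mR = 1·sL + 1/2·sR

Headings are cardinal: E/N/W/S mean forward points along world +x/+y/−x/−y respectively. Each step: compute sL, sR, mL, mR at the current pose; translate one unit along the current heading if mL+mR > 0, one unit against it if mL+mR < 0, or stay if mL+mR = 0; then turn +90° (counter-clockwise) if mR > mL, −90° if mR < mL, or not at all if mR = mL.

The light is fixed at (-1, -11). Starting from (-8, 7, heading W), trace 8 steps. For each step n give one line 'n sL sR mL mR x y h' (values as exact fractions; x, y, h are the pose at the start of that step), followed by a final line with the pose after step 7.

n=0: pose=(-8,7,W); sL=80/153, sR=80/261; mL=280/493, mR=1000/1479; mL+mR=1840/1479 → advance +1; mR−mL=160/1479 → turn +1·90°
n=1: pose=(-9,7,S); sL=160/281, sR=160/377; mL=75120/105937, mR=82800/105937; mL+mR=157920/105937 → advance +1; mR−mL=7680/105937 → turn +1·90°
n=2: pose=(-9,6,E); sL=40/109, sR=20/29; mL=2760/3161, mR=2250/3161; mL+mR=5010/3161 → advance +1; mR−mL=-510/3161 → turn -1·90°
n=3: pose=(-8,6,S); sL=160/241, sR=32/65; mL=12912/15665, mR=14256/15665; mL+mR=27168/15665 → advance +1; mR−mL=1344/15665 → turn +1·90°
n=4: pose=(-8,5,E); sL=80/193, sR=80/97; mL=19320/18721, mR=15480/18721; mL+mR=34800/18721 → advance +1; mR−mL=-3840/18721 → turn -1·90°
n=5: pose=(-7,5,S); sL=32/41, sR=160/277; mL=10992/11357, mR=12144/11357; mL+mR=23136/11357 → advance +1; mR−mL=1152/11357 → turn +1·90°
n=6: pose=(-7,4,E); sL=8/17, sR=1; mL=21/17, mR=33/34; mL+mR=75/34 → advance +1; mR−mL=-9/34 → turn -1·90°
n=7: pose=(-6,4,S); sL=160/173, sR=160/233; mL=46320/40309, mR=51120/40309; mL+mR=97440/40309 → advance +1; mR−mL=4800/40309 → turn +1·90°

0 80/153 80/261 280/493 1000/1479 -8 7 W
1 160/281 160/377 75120/105937 82800/105937 -9 7 S
2 40/109 20/29 2760/3161 2250/3161 -9 6 E
3 160/241 32/65 12912/15665 14256/15665 -8 6 S
4 80/193 80/97 19320/18721 15480/18721 -8 5 E
5 32/41 160/277 10992/11357 12144/11357 -7 5 S
6 8/17 1 21/17 33/34 -7 4 E
7 160/173 160/233 46320/40309 51120/40309 -6 4 S
final -6 3 E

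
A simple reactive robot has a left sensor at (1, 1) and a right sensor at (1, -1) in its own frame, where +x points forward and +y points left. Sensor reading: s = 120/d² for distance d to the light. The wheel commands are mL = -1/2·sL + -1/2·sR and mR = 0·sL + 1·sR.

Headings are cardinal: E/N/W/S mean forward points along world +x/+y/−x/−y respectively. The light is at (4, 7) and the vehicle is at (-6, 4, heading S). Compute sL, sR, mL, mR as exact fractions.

left sensor world pos  = (-5, 3); dL² = 97
right sensor world pos = (-7, 3); dR² = 137
sL = 120/97 = 120/97
sR = 120/137 = 120/137
mL = -1/2·sL + -1/2·sR = -14040/13289
mR = 0·sL + 1·sR = 120/137

120/97 120/137 -14040/13289 120/137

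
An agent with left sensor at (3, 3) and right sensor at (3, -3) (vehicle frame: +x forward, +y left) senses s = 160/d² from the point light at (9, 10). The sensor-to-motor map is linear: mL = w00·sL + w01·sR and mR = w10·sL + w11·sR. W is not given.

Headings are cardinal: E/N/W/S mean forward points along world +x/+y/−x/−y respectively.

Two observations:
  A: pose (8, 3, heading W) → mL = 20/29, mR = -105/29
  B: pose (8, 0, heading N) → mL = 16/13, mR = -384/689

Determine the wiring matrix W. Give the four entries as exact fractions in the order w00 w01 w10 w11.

obs A: pose=(8,3,W) → sL=40/29, sR=5, mL=20/29, mR=-105/29
obs B: pose=(8,0,N) → sL=32/13, sR=160/53, mL=16/13, mR=-384/689
sensor matrix S = [[40/29, 5], [32/13, 160/53]]; det S = -162720/19981
solve [mL_A; mL_B] = S·[w00; w01] and [mR_A; mR_B] = S·[w10; w11]:
  w00 = 1/2, w01 = 0, w10 = 1, w11 = -1

1/2 0 1 -1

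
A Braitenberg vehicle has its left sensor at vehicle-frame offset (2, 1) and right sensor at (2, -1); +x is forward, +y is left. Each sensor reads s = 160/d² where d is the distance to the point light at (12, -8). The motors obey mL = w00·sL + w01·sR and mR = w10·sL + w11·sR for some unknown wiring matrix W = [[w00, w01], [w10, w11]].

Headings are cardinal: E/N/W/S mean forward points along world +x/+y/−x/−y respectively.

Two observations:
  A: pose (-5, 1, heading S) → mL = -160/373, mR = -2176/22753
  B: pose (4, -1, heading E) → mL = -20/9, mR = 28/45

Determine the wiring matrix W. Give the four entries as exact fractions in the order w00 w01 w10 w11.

0 -1 -1 1

obs A: pose=(-5,1,S) → sL=32/61, sR=160/373, mL=-160/373, mR=-2176/22753
obs B: pose=(4,-1,E) → sL=8/5, sR=20/9, mL=-20/9, mR=28/45
sensor matrix S = [[32/61, 160/373], [8/5, 20/9]]; det S = 98176/204777
solve [mL_A; mL_B] = S·[w00; w01] and [mR_A; mR_B] = S·[w10; w11]:
  w00 = 0, w01 = -1, w10 = -1, w11 = 1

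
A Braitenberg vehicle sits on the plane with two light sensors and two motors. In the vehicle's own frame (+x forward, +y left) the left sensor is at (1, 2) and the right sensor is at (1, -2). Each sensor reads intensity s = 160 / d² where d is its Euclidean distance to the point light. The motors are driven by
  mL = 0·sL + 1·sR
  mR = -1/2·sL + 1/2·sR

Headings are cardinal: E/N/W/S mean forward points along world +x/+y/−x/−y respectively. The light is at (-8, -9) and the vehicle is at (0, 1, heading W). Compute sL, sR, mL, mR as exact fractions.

160/113 160/193 160/193 -6400/21809

left sensor world pos  = (-1, -1); dL² = 113
right sensor world pos = (-1, 3); dR² = 193
sL = 160/113 = 160/113
sR = 160/193 = 160/193
mL = 0·sL + 1·sR = 160/193
mR = -1/2·sL + 1/2·sR = -6400/21809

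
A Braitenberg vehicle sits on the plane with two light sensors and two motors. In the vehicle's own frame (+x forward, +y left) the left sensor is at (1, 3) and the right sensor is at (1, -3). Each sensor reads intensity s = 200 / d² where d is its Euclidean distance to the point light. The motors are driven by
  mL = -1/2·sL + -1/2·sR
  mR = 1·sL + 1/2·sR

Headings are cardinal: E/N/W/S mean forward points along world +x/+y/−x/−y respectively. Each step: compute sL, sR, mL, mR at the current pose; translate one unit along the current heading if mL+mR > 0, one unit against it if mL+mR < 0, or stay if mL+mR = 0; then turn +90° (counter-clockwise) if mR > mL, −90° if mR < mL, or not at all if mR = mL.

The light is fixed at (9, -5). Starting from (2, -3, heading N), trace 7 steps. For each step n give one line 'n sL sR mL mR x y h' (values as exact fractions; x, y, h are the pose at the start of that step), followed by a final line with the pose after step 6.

0 200/109 8 -536/109 636/109 2 -3 N
1 25/8 2 -41/16 33/8 2 -2 W
2 200/29 8/5 -616/145 1116/145 1 -2 S
3 100/37 4 -124/37 174/37 1 -3 E
4 200/109 8 -536/109 636/109 2 -3 N
5 25/8 2 -41/16 33/8 2 -2 W
6 200/29 8/5 -616/145 1116/145 1 -2 S
final 1 -3 E

n=0: pose=(2,-3,N); sL=200/109, sR=8; mL=-536/109, mR=636/109; mL+mR=100/109 → advance +1; mR−mL=1172/109 → turn +1·90°
n=1: pose=(2,-2,W); sL=25/8, sR=2; mL=-41/16, mR=33/8; mL+mR=25/16 → advance +1; mR−mL=107/16 → turn +1·90°
n=2: pose=(1,-2,S); sL=200/29, sR=8/5; mL=-616/145, mR=1116/145; mL+mR=100/29 → advance +1; mR−mL=1732/145 → turn +1·90°
n=3: pose=(1,-3,E); sL=100/37, sR=4; mL=-124/37, mR=174/37; mL+mR=50/37 → advance +1; mR−mL=298/37 → turn +1·90°
n=4: pose=(2,-3,N); sL=200/109, sR=8; mL=-536/109, mR=636/109; mL+mR=100/109 → advance +1; mR−mL=1172/109 → turn +1·90°
n=5: pose=(2,-2,W); sL=25/8, sR=2; mL=-41/16, mR=33/8; mL+mR=25/16 → advance +1; mR−mL=107/16 → turn +1·90°
n=6: pose=(1,-2,S); sL=200/29, sR=8/5; mL=-616/145, mR=1116/145; mL+mR=100/29 → advance +1; mR−mL=1732/145 → turn +1·90°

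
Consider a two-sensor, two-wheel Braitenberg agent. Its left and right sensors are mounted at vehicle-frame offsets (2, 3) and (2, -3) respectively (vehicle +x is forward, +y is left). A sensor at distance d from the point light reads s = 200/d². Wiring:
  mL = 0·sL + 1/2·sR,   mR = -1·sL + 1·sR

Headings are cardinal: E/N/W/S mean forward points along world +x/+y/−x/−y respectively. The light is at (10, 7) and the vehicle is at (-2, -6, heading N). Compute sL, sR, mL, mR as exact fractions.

left sensor world pos  = (-5, -4); dL² = 346
right sensor world pos = (1, -4); dR² = 202
sL = 200/346 = 100/173
sR = 200/202 = 100/101
mL = 0·sL + 1/2·sR = 50/101
mR = -1·sL + 1·sR = 7200/17473

100/173 100/101 50/101 7200/17473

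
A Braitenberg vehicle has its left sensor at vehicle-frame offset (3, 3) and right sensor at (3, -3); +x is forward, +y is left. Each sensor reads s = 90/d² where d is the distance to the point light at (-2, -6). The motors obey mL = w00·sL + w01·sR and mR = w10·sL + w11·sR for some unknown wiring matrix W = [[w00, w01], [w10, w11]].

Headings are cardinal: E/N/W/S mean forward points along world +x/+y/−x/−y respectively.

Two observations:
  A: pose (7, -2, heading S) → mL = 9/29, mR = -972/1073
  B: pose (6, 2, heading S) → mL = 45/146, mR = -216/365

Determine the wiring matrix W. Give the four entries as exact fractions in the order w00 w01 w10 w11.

1/2 0 1/2 -1/2

obs A: pose=(7,-2,S) → sL=18/29, sR=90/37, mL=9/29, mR=-972/1073
obs B: pose=(6,2,S) → sL=45/73, sR=9/5, mL=45/146, mR=-216/365
sensor matrix S = [[18/29, 90/37], [45/73, 9/5]]; det S = -149688/391645
solve [mL_A; mL_B] = S·[w00; w01] and [mR_A; mR_B] = S·[w10; w11]:
  w00 = 1/2, w01 = 0, w10 = 1/2, w11 = -1/2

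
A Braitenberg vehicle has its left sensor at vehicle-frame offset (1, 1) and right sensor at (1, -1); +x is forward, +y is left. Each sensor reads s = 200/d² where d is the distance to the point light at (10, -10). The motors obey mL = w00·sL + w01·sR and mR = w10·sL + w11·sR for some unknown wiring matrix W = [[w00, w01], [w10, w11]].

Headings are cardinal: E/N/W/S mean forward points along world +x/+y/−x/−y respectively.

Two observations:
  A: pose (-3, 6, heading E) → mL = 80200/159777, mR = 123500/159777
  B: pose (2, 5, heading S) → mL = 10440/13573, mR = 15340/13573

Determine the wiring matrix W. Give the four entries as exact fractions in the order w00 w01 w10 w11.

1/2 1/2 1/2 1

obs A: pose=(-3,6,E) → sL=200/433, sR=200/369, mL=80200/159777, mR=123500/159777
obs B: pose=(2,5,S) → sL=40/49, sR=200/277, mL=10440/13573, mR=15340/13573
sensor matrix S = [[200/433, 200/369], [40/49, 200/277]]; det S = -236288000/2168653221
solve [mL_A; mL_B] = S·[w00; w01] and [mR_A; mR_B] = S·[w10; w11]:
  w00 = 1/2, w01 = 1/2, w10 = 1/2, w11 = 1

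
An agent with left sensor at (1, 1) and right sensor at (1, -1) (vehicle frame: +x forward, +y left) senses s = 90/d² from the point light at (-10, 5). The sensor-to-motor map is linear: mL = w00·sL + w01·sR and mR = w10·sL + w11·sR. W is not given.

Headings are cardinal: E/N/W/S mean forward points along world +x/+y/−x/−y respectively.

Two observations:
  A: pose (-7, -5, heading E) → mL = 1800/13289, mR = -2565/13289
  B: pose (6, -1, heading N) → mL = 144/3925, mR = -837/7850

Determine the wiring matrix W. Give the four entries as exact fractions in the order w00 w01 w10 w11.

1/2 -1/2 1/2 -1

obs A: pose=(-7,-5,E) → sL=90/97, sR=90/137, mL=1800/13289, mR=-2565/13289
obs B: pose=(6,-1,N) → sL=9/25, sR=45/157, mL=144/3925, mR=-837/7850
sensor matrix S = [[90/97, 90/137], [9/25, 45/157]]; det S = 307152/10431865
solve [mL_A; mL_B] = S·[w00; w01] and [mR_A; mR_B] = S·[w10; w11]:
  w00 = 1/2, w01 = -1/2, w10 = 1/2, w11 = -1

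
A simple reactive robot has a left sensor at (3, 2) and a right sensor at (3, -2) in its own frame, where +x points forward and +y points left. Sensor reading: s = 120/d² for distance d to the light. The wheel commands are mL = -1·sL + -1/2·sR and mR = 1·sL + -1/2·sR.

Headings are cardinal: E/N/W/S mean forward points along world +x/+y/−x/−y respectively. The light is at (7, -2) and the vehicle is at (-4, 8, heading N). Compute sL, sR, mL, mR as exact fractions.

60/169 12/25 -2514/4225 486/4225

left sensor world pos  = (-6, 11); dL² = 338
right sensor world pos = (-2, 11); dR² = 250
sL = 120/338 = 60/169
sR = 120/250 = 12/25
mL = -1·sL + -1/2·sR = -2514/4225
mR = 1·sL + -1/2·sR = 486/4225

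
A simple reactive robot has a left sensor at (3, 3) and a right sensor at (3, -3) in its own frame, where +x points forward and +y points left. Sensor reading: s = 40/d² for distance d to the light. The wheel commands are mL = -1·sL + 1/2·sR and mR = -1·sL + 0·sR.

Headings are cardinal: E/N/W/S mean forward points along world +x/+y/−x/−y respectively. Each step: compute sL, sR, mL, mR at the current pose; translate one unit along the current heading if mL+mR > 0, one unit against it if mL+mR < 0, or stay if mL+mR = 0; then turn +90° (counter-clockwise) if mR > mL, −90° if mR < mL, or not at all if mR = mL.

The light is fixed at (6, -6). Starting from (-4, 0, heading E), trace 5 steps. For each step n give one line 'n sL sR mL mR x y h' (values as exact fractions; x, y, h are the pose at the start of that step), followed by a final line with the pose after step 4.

0 4/13 20/29 14/377 -4/13 -4 0 E
1 40/73 8/41 -1348/2993 -40/73 -5 0 S
2 10/53 5/37 -475/3922 -10/53 -5 1 W
3 40/269 40/149 -580/40081 -40/269 -4 1 N
4 4/13 20/29 14/377 -4/13 -4 0 E
final -5 0 S

n=0: pose=(-4,0,E); sL=4/13, sR=20/29; mL=14/377, mR=-4/13; mL+mR=-102/377 → advance -1; mR−mL=-10/29 → turn -1·90°
n=1: pose=(-5,0,S); sL=40/73, sR=8/41; mL=-1348/2993, mR=-40/73; mL+mR=-2988/2993 → advance -1; mR−mL=-4/41 → turn -1·90°
n=2: pose=(-5,1,W); sL=10/53, sR=5/37; mL=-475/3922, mR=-10/53; mL+mR=-1215/3922 → advance -1; mR−mL=-5/74 → turn -1·90°
n=3: pose=(-4,1,N); sL=40/269, sR=40/149; mL=-580/40081, mR=-40/269; mL+mR=-6540/40081 → advance -1; mR−mL=-20/149 → turn -1·90°
n=4: pose=(-4,0,E); sL=4/13, sR=20/29; mL=14/377, mR=-4/13; mL+mR=-102/377 → advance -1; mR−mL=-10/29 → turn -1·90°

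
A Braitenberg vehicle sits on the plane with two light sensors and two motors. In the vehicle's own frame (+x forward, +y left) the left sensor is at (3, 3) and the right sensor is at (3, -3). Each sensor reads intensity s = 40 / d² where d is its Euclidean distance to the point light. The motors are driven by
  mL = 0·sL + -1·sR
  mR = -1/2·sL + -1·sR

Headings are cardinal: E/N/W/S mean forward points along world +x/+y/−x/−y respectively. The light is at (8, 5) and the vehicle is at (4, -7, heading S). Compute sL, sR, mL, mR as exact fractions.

left sensor world pos  = (7, -10); dL² = 226
right sensor world pos = (1, -10); dR² = 274
sL = 40/226 = 20/113
sR = 40/274 = 20/137
mL = 0·sL + -1·sR = -20/137
mR = -1/2·sL + -1·sR = -3630/15481

20/113 20/137 -20/137 -3630/15481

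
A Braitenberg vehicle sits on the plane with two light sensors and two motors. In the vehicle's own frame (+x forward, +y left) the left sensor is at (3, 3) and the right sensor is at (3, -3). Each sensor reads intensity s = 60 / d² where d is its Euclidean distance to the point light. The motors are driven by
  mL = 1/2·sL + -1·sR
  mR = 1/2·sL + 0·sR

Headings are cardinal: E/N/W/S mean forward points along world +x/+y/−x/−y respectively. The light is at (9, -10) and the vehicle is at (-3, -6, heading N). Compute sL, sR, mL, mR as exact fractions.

30/137 6/13 -627/1781 15/137

left sensor world pos  = (-6, -3); dL² = 274
right sensor world pos = (0, -3); dR² = 130
sL = 60/274 = 30/137
sR = 60/130 = 6/13
mL = 1/2·sL + -1·sR = -627/1781
mR = 1/2·sL + 0·sR = 15/137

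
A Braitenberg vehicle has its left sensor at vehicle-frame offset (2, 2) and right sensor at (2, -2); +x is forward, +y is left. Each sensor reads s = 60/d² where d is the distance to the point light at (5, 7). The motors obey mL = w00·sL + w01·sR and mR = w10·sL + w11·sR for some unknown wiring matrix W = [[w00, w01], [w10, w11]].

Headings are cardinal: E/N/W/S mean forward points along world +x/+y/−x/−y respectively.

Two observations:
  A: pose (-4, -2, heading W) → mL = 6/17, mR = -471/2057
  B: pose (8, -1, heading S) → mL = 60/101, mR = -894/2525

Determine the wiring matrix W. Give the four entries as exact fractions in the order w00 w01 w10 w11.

0 1 1/2 -1

obs A: pose=(-4,-2,W) → sL=30/121, sR=6/17, mL=6/17, mR=-471/2057
obs B: pose=(8,-1,S) → sL=12/25, sR=60/101, mL=60/101, mR=-894/2525
sensor matrix S = [[30/121, 6/17], [12/25, 60/101]]; det S = -114912/5193925
solve [mL_A; mL_B] = S·[w00; w01] and [mR_A; mR_B] = S·[w10; w11]:
  w00 = 0, w01 = 1, w10 = 1/2, w11 = -1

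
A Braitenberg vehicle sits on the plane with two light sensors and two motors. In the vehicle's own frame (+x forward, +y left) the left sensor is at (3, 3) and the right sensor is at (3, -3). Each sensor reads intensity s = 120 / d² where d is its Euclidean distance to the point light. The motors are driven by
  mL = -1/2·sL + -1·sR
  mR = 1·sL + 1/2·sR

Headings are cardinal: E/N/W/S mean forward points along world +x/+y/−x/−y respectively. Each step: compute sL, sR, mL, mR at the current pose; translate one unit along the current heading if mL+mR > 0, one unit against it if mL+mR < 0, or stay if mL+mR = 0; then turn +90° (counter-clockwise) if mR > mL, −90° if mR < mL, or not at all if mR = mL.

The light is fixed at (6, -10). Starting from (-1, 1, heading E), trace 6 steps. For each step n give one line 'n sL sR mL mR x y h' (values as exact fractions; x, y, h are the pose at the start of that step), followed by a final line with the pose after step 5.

n=0: pose=(-1,1,E); sL=30/53, sR=3/2; mL=-189/106, mR=279/212; mL+mR=-99/212 → advance -1; mR−mL=657/212 → turn +1·90°
n=1: pose=(-2,1,N); sL=120/317, sR=120/221; mL=-51300/70057, mR=45540/70057; mL+mR=-5760/70057 → advance -1; mR−mL=96840/70057 → turn +1·90°
n=2: pose=(-2,0,W); sL=12/17, sR=12/29; mL=-378/493, mR=450/493; mL+mR=72/493 → advance +1; mR−mL=828/493 → turn +1·90°
n=3: pose=(-3,0,S); sL=24/17, sR=120/193; mL=-4356/3281, mR=5652/3281; mL+mR=1296/3281 → advance +1; mR−mL=10008/3281 → turn +1·90°
n=4: pose=(-3,-1,E); sL=2/3, sR=5/3; mL=-2, mR=3/2; mL+mR=-1/2 → advance -1; mR−mL=7/2 → turn +1·90°
n=5: pose=(-4,-1,N); sL=120/313, sR=120/193; mL=-49140/60409, mR=41940/60409; mL+mR=-7200/60409 → advance -1; mR−mL=91080/60409 → turn +1·90°

0 30/53 3/2 -189/106 279/212 -1 1 E
1 120/317 120/221 -51300/70057 45540/70057 -2 1 N
2 12/17 12/29 -378/493 450/493 -2 0 W
3 24/17 120/193 -4356/3281 5652/3281 -3 0 S
4 2/3 5/3 -2 3/2 -3 -1 E
5 120/313 120/193 -49140/60409 41940/60409 -4 -1 N
final -4 -2 W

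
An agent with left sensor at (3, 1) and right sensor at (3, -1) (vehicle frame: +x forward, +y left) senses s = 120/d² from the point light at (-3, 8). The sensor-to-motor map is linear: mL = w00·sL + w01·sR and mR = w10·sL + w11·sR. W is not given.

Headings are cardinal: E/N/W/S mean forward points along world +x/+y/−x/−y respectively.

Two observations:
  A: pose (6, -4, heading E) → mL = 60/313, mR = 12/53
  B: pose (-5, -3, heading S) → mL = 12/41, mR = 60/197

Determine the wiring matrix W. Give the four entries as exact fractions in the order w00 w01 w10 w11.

0 1/2 1/2 0

obs A: pose=(6,-4,E) → sL=24/53, sR=120/313, mL=60/313, mR=12/53
obs B: pose=(-5,-3,S) → sL=120/197, sR=24/41, mL=12/41, mR=60/197
sensor matrix S = [[24/53, 120/313], [120/197, 24/41]]; det S = 4225536/133989353
solve [mL_A; mL_B] = S·[w00; w01] and [mR_A; mR_B] = S·[w10; w11]:
  w00 = 0, w01 = 1/2, w10 = 1/2, w11 = 0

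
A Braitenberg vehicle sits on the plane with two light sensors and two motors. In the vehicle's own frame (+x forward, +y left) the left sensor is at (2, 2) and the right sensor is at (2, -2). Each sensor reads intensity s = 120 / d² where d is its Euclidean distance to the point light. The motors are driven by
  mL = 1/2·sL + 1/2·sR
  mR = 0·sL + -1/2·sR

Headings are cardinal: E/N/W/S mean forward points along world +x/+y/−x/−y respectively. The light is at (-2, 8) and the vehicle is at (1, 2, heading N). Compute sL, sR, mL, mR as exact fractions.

left sensor world pos  = (-1, 4); dL² = 17
right sensor world pos = (3, 4); dR² = 41
sL = 120/17 = 120/17
sR = 120/41 = 120/41
mL = 1/2·sL + 1/2·sR = 3480/697
mR = 0·sL + -1/2·sR = -60/41

120/17 120/41 3480/697 -60/41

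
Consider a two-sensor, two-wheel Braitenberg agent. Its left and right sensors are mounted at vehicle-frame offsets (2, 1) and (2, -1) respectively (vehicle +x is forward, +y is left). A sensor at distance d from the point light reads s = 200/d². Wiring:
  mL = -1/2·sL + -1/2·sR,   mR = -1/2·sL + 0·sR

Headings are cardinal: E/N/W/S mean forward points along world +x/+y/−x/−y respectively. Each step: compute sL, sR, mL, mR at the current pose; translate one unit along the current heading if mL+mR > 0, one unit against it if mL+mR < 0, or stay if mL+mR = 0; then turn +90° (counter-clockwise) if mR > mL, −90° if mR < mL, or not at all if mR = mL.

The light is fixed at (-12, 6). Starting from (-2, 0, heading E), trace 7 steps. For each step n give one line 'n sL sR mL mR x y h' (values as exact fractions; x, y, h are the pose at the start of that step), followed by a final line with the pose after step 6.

n=0: pose=(-2,0,E); sL=200/169, sR=200/193; mL=-36200/32617, mR=-100/169; mL+mR=-55500/32617 → advance -1; mR−mL=100/193 → turn +1·90°
n=1: pose=(-3,0,N); sL=5/2, sR=50/29; mL=-245/116, mR=-5/4; mL+mR=-195/58 → advance -1; mR−mL=25/29 → turn +1·90°
n=2: pose=(-3,-1,W); sL=200/113, sR=40/17; mL=-3960/1921, mR=-100/113; mL+mR=-5660/1921 → advance -1; mR−mL=20/17 → turn +1·90°
n=3: pose=(-2,-1,S); sL=100/101, sR=100/81; mL=-9100/8181, mR=-50/101; mL+mR=-13150/8181 → advance -1; mR−mL=50/81 → turn +1·90°
n=4: pose=(-2,0,E); sL=200/169, sR=200/193; mL=-36200/32617, mR=-100/169; mL+mR=-55500/32617 → advance -1; mR−mL=100/193 → turn +1·90°
n=5: pose=(-3,0,N); sL=5/2, sR=50/29; mL=-245/116, mR=-5/4; mL+mR=-195/58 → advance -1; mR−mL=25/29 → turn +1·90°
n=6: pose=(-3,-1,W); sL=200/113, sR=40/17; mL=-3960/1921, mR=-100/113; mL+mR=-5660/1921 → advance -1; mR−mL=20/17 → turn +1·90°

0 200/169 200/193 -36200/32617 -100/169 -2 0 E
1 5/2 50/29 -245/116 -5/4 -3 0 N
2 200/113 40/17 -3960/1921 -100/113 -3 -1 W
3 100/101 100/81 -9100/8181 -50/101 -2 -1 S
4 200/169 200/193 -36200/32617 -100/169 -2 0 E
5 5/2 50/29 -245/116 -5/4 -3 0 N
6 200/113 40/17 -3960/1921 -100/113 -3 -1 W
final -2 -1 S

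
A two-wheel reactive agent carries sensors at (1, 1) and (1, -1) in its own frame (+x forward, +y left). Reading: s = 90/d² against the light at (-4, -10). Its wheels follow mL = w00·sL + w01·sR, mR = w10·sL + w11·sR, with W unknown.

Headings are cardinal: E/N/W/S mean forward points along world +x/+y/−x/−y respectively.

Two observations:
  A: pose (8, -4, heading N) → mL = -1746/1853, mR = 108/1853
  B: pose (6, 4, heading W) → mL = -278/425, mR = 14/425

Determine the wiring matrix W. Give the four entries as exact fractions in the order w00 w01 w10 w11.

-1 -1 1/2 -1/2

obs A: pose=(8,-4,N) → sL=9/17, sR=45/109, mL=-1746/1853, mR=108/1853
obs B: pose=(6,4,W) → sL=9/25, sR=5/17, mL=-278/425, mR=14/425
sensor matrix S = [[9/17, 45/109], [9/25, 5/17]]; det S = 1116/157505
solve [mL_A; mL_B] = S·[w00; w01] and [mR_A; mR_B] = S·[w10; w11]:
  w00 = -1, w01 = -1, w10 = 1/2, w11 = -1/2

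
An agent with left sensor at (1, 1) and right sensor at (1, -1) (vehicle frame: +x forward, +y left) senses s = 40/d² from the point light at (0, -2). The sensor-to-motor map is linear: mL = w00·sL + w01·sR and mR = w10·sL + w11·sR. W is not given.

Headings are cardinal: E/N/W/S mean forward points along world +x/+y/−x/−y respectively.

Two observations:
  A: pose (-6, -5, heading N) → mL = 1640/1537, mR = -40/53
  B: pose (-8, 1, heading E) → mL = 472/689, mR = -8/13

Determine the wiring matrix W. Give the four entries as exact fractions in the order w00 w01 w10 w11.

1/2 1/2 -1 0

obs A: pose=(-6,-5,N) → sL=40/53, sR=40/29, mL=1640/1537, mR=-40/53
obs B: pose=(-8,1,E) → sL=8/13, sR=40/53, mL=472/689, mR=-8/13
sensor matrix S = [[40/53, 40/29], [8/13, 40/53]]; det S = -295680/1058993
solve [mL_A; mL_B] = S·[w00; w01] and [mR_A; mR_B] = S·[w10; w11]:
  w00 = 1/2, w01 = 1/2, w10 = -1, w11 = 0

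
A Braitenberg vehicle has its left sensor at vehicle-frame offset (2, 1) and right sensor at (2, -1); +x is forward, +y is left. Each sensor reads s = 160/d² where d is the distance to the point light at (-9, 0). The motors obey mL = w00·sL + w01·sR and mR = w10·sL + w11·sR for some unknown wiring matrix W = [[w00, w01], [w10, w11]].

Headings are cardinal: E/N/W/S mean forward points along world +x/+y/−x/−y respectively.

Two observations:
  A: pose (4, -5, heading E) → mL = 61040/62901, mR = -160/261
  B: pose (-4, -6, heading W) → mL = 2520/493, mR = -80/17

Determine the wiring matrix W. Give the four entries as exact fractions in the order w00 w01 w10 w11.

obs A: pose=(4,-5,E) → sL=160/241, sR=160/261, mL=61040/62901, mR=-160/261
obs B: pose=(-4,-6,W) → sL=80/29, sR=80/17, mL=2520/493, mR=-80/17
sensor matrix S = [[160/241, 160/261], [80/29, 80/17]]; det S = 44441600/31010193
solve [mL_A; mL_B] = S·[w00; w01] and [mR_A; mR_B] = S·[w10; w11]:
  w00 = 1, w01 = 1/2, w10 = 0, w11 = -1

1 1/2 0 -1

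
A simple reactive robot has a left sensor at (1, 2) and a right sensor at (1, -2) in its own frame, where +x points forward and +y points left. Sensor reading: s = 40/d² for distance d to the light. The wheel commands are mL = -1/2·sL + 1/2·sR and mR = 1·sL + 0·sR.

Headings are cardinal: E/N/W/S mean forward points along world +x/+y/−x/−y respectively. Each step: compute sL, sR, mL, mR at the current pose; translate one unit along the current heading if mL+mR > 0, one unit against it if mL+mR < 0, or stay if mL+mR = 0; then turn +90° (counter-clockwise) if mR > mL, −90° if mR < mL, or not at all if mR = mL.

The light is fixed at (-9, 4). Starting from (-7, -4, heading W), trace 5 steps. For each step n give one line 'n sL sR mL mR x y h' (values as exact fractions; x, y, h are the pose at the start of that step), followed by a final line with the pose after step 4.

n=0: pose=(-7,-4,W); sL=40/101, sR=40/37; mL=1280/3737, mR=40/101; mL+mR=2760/3737 → advance +1; mR−mL=200/3737 → turn +1·90°
n=1: pose=(-8,-4,S); sL=4/9, sR=20/41; mL=8/369, mR=4/9; mL+mR=172/369 → advance +1; mR−mL=52/123 → turn +1·90°
n=2: pose=(-8,-5,E); sL=40/53, sR=8/25; mL=-288/1325, mR=40/53; mL+mR=712/1325 → advance +1; mR−mL=1288/1325 → turn +1·90°
n=3: pose=(-7,-5,N); sL=5/8, sR=1/2; mL=-1/16, mR=5/8; mL+mR=9/16 → advance +1; mR−mL=11/16 → turn +1·90°
n=4: pose=(-7,-4,W); sL=40/101, sR=40/37; mL=1280/3737, mR=40/101; mL+mR=2760/3737 → advance +1; mR−mL=200/3737 → turn +1·90°

0 40/101 40/37 1280/3737 40/101 -7 -4 W
1 4/9 20/41 8/369 4/9 -8 -4 S
2 40/53 8/25 -288/1325 40/53 -8 -5 E
3 5/8 1/2 -1/16 5/8 -7 -5 N
4 40/101 40/37 1280/3737 40/101 -7 -4 W
final -8 -4 S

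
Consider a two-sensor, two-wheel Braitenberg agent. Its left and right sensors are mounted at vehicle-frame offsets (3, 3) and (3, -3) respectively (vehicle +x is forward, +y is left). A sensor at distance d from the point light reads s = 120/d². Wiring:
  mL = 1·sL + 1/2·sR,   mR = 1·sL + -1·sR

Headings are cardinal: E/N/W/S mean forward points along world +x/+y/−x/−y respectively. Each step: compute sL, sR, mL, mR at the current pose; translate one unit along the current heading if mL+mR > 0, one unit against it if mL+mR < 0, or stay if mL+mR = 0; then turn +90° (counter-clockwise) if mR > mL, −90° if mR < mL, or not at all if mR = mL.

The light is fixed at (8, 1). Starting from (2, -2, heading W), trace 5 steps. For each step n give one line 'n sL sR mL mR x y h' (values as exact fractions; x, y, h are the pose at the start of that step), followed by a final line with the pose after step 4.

n=0: pose=(2,-2,W); sL=40/39, sR=40/27; mL=620/351, mR=-160/351; mL+mR=460/351 → advance +1; mR−mL=-20/9 → turn -1·90°
n=1: pose=(1,-2,N); sL=6/5, sR=15/2; mL=99/20, mR=-63/10; mL+mR=-27/20 → advance -1; mR−mL=-45/4 → turn -1·90°
n=2: pose=(1,-3,E); sL=120/17, sR=24/13; mL=1764/221, mR=1152/221; mL+mR=2916/221 → advance +1; mR−mL=-36/13 → turn -1·90°
n=3: pose=(2,-3,S); sL=60/29, sR=12/13; mL=954/377, mR=432/377; mL+mR=1386/377 → advance +1; mR−mL=-18/13 → turn -1·90°
n=4: pose=(2,-4,W); sL=24/29, sR=24/17; mL=756/493, mR=-288/493; mL+mR=468/493 → advance +1; mR−mL=-36/17 → turn -1·90°

0 40/39 40/27 620/351 -160/351 2 -2 W
1 6/5 15/2 99/20 -63/10 1 -2 N
2 120/17 24/13 1764/221 1152/221 1 -3 E
3 60/29 12/13 954/377 432/377 2 -3 S
4 24/29 24/17 756/493 -288/493 2 -4 W
final 1 -4 N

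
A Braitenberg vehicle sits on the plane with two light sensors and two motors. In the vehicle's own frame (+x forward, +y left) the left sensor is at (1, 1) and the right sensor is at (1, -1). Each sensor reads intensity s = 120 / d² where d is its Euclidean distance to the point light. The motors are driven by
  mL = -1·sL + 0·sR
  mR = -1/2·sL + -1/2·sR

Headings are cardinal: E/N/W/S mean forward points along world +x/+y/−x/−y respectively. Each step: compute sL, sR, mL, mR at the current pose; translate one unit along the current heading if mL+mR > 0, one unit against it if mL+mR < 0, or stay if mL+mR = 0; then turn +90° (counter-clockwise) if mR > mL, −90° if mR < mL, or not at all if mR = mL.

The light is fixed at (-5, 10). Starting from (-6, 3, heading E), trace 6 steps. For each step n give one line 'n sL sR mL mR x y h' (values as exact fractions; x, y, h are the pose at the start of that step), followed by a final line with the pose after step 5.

0 10/3 15/8 -10/3 -125/48 -6 3 E
1 8/3 120/37 -8/3 -328/111 -7 3 N
2 12/5 60/41 -12/5 -396/205 -7 2 E
3 24/13 120/53 -24/13 -1416/689 -8 2 N
4 30/17 15/13 -30/17 -645/442 -8 1 E
5 120/89 120/73 -120/89 -9720/6497 -9 1 N
final -9 0 E

n=0: pose=(-6,3,E); sL=10/3, sR=15/8; mL=-10/3, mR=-125/48; mL+mR=-95/16 → advance -1; mR−mL=35/48 → turn +1·90°
n=1: pose=(-7,3,N); sL=8/3, sR=120/37; mL=-8/3, mR=-328/111; mL+mR=-208/37 → advance -1; mR−mL=-32/111 → turn -1·90°
n=2: pose=(-7,2,E); sL=12/5, sR=60/41; mL=-12/5, mR=-396/205; mL+mR=-888/205 → advance -1; mR−mL=96/205 → turn +1·90°
n=3: pose=(-8,2,N); sL=24/13, sR=120/53; mL=-24/13, mR=-1416/689; mL+mR=-2688/689 → advance -1; mR−mL=-144/689 → turn -1·90°
n=4: pose=(-8,1,E); sL=30/17, sR=15/13; mL=-30/17, mR=-645/442; mL+mR=-1425/442 → advance -1; mR−mL=135/442 → turn +1·90°
n=5: pose=(-9,1,N); sL=120/89, sR=120/73; mL=-120/89, mR=-9720/6497; mL+mR=-18480/6497 → advance -1; mR−mL=-960/6497 → turn -1·90°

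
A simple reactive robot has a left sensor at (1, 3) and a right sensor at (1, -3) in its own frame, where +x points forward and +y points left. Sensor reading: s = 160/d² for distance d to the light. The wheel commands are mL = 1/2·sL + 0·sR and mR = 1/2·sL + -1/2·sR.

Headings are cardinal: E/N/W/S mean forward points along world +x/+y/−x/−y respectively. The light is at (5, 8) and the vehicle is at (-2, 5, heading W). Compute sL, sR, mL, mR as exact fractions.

8/5 5/2 4/5 -9/20

left sensor world pos  = (-3, 2); dL² = 100
right sensor world pos = (-3, 8); dR² = 64
sL = 160/100 = 8/5
sR = 160/64 = 5/2
mL = 1/2·sL + 0·sR = 4/5
mR = 1/2·sL + -1/2·sR = -9/20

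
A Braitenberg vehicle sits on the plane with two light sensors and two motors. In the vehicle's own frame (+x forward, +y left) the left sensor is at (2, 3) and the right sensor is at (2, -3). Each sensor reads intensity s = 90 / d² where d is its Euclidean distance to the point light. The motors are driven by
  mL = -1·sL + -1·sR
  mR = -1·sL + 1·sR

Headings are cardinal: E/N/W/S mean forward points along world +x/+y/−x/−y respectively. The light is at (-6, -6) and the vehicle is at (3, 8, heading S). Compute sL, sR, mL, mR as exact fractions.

5/16 1/2 -13/16 3/16

left sensor world pos  = (6, 6); dL² = 288
right sensor world pos = (0, 6); dR² = 180
sL = 90/288 = 5/16
sR = 90/180 = 1/2
mL = -1·sL + -1·sR = -13/16
mR = -1·sL + 1·sR = 3/16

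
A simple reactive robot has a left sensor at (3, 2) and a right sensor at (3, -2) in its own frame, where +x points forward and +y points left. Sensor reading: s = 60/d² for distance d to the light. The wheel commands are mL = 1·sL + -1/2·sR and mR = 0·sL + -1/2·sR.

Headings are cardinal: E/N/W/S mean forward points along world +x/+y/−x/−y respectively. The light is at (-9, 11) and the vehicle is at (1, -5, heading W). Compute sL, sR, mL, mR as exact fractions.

left sensor world pos  = (-2, -7); dL² = 373
right sensor world pos = (-2, -3); dR² = 245
sL = 60/373 = 60/373
sR = 60/245 = 12/49
mL = 1·sL + -1/2·sR = 702/18277
mR = 0·sL + -1/2·sR = -6/49

60/373 12/49 702/18277 -6/49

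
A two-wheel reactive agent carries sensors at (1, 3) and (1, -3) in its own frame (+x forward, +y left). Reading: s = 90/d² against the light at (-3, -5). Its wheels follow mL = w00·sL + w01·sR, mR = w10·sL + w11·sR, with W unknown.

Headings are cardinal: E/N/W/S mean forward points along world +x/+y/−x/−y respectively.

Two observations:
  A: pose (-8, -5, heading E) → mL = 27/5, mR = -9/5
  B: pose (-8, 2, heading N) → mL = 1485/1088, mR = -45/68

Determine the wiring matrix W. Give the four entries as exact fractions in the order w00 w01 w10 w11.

1 1/2 0 -1/2

obs A: pose=(-8,-5,E) → sL=18/5, sR=18/5, mL=27/5, mR=-9/5
obs B: pose=(-8,2,N) → sL=45/64, sR=45/34, mL=1485/1088, mR=-45/68
sensor matrix S = [[18/5, 18/5], [45/64, 45/34]]; det S = 1215/544
solve [mL_A; mL_B] = S·[w00; w01] and [mR_A; mR_B] = S·[w10; w11]:
  w00 = 1, w01 = 1/2, w10 = 0, w11 = -1/2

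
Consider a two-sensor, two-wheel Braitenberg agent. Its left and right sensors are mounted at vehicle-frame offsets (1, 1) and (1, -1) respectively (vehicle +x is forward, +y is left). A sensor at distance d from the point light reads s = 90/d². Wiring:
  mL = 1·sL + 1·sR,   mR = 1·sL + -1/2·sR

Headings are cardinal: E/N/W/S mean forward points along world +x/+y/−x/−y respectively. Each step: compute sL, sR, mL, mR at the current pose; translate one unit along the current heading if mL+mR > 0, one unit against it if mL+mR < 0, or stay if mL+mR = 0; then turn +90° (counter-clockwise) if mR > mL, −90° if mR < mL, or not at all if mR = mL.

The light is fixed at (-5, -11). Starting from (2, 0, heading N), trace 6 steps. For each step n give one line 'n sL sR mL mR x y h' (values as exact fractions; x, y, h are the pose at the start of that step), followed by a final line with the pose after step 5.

0 1/2 45/104 97/104 59/208 2 0 N
1 90/233 18/37 7524/8621 1233/8621 2 1 E
2 45/101 9/17 1674/1717 621/3434 3 1 S
3 90/149 90/193 30780/28757 10665/28757 3 0 W
4 1/2 45/104 97/104 59/208 2 0 N
5 90/233 18/37 7524/8621 1233/8621 2 1 E
final 3 1 S

n=0: pose=(2,0,N); sL=1/2, sR=45/104; mL=97/104, mR=59/208; mL+mR=253/208 → advance +1; mR−mL=-135/208 → turn -1·90°
n=1: pose=(2,1,E); sL=90/233, sR=18/37; mL=7524/8621, mR=1233/8621; mL+mR=8757/8621 → advance +1; mR−mL=-27/37 → turn -1·90°
n=2: pose=(3,1,S); sL=45/101, sR=9/17; mL=1674/1717, mR=621/3434; mL+mR=3969/3434 → advance +1; mR−mL=-27/34 → turn -1·90°
n=3: pose=(3,0,W); sL=90/149, sR=90/193; mL=30780/28757, mR=10665/28757; mL+mR=41445/28757 → advance +1; mR−mL=-135/193 → turn -1·90°
n=4: pose=(2,0,N); sL=1/2, sR=45/104; mL=97/104, mR=59/208; mL+mR=253/208 → advance +1; mR−mL=-135/208 → turn -1·90°
n=5: pose=(2,1,E); sL=90/233, sR=18/37; mL=7524/8621, mR=1233/8621; mL+mR=8757/8621 → advance +1; mR−mL=-27/37 → turn -1·90°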